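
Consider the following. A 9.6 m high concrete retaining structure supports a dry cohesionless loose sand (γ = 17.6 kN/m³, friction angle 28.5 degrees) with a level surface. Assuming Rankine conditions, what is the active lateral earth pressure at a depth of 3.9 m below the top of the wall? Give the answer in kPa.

K_a = (1 − sin φ)/(1 + sin φ) = 0.3540.
σ_h = K_a γ z = 0.3540 × 17.6 × 3.9 = 24.30 kPa.

24.3 kPa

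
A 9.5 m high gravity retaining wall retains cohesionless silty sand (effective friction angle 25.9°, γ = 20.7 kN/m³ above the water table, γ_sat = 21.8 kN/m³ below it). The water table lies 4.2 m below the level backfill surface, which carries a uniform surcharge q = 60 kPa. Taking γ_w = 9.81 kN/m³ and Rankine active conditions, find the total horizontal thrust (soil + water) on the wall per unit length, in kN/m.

K_a = tan²(45° − φ/2) = 0.3920.
γ' = 21.8 − 9.81 = 11.99 kN/m³. h₂ = H − d_w = 5.3 m.
σ'_h: at surface K_a·q = 23.52; at WT K_a(q+γd_w) = 57.60; at base K_a(q+γd_w+γ'h₂) = 82.51 kPa.
P₁ = ½(23.52+57.60)×4.2 = 170.3; P₂ = ½(57.60+82.51)×5.3 = 371.3; P_w = ½γ_w h₂² = 137.8.
Total = 170.3+371.3+137.8 = 679.4 kN/m.

679 kN/m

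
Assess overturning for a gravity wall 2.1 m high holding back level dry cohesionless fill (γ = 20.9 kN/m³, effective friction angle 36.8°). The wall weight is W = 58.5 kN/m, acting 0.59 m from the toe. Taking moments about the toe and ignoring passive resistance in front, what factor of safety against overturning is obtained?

4.27

K_a = tan²(45° − 36.8°/2) = 0.2508.
P_a = ½K_aγH² = 0.5×0.2508×20.9×2.1² = 11.56 kN/m, acting at H/3 = 0.7000 m above the base.
Overturning moment M_o = P_a × H/3 = 11.56 × 0.7000 = 8.089.
Resisting moment M_r = W × 0.59 = 58.5 × 0.59 = 34.52.
FS_overturning = M_r/M_o = 34.52/8.089 = 4.267.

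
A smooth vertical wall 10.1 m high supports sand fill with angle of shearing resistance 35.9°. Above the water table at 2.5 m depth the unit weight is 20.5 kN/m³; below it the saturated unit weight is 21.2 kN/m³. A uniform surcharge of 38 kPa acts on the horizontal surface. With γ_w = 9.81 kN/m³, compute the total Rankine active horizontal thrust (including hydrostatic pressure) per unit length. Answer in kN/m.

587 kN/m

K_a = tan²(45° − φ/2) = 0.2607.
γ' = 21.2 − 9.81 = 11.39 kN/m³. h₂ = H − d_w = 7.6 m.
σ'_h: at surface K_a·q = 9.908; at WT K_a(q+γd_w) = 23.27; at base K_a(q+γd_w+γ'h₂) = 45.84 kPa.
P₁ = ½(9.908+23.27)×2.5 = 41.47; P₂ = ½(23.27+45.84)×7.6 = 262.6; P_w = ½γ_w h₂² = 283.3.
Total = 41.47+262.6+283.3 = 587.4 kN/m.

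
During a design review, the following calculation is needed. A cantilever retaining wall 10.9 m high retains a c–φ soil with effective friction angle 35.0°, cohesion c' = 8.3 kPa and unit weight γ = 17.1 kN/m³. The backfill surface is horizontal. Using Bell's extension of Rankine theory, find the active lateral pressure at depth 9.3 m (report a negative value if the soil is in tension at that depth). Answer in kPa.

K_a = (1 − sin φ)/(1 + sin φ) = 0.2710.
σ_a = K_a γ z − 2c√K_a = 0.2710×17.1×9.3 − 2×8.3×0.5206 = 34.45 kPa.

34.5 kPa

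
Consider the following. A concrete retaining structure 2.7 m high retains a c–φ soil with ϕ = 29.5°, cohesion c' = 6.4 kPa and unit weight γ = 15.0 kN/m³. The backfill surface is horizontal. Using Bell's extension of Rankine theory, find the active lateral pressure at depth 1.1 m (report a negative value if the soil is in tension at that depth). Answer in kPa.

-1.85 kPa

K_a = (1 − sin φ)/(1 + sin φ) = 0.3401.
σ_a = K_a γ z − 2c√K_a = 0.3401×15.0×1.1 − 2×6.4×0.5832 = -1.853 kPa.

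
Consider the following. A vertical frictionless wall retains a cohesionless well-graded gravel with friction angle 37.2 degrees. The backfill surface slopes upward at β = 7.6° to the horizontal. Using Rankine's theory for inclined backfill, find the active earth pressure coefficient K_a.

0.252

K_a = cos β · (cos β − √(cos²β − cos²φ)) / (cos β + √(cos²β − cos²φ)).
cos β = 0.9912, cos φ = 0.7965, √(cos²β − cos²φ) = 0.5900.
K_a = 0.9912 × (0.9912 − 0.5900)/(0.9912 + 0.5900) = 0.2515.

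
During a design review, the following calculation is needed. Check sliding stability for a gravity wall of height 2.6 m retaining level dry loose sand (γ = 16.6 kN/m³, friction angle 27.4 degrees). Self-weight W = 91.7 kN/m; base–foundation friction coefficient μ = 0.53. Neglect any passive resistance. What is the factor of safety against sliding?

2.34

K_a = tan²(45° − 27.4°/2) = 0.3697.
P_a = ½K_aγH² = 0.5×0.3697×16.6×2.6² = 20.74 kN/m, acting at H/3 = 0.8667 m above the base.
FS_sliding = μW / P_a = 0.53×91.7 / 20.74 = 2.343.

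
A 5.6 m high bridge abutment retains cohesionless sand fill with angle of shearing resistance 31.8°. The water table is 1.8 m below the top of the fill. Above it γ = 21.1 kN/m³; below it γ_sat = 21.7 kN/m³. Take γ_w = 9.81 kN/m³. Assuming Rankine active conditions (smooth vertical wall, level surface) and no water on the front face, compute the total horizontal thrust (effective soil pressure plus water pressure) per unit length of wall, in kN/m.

K_a = tan²(45° − φ/2) = 0.3098.
γ' = 21.7 − 9.81 = 11.89 kN/m³. Depth below WT = 3.8 m.
σ'_h at WT = K_a γ d_w = 11.77 kPa; at base = 11.77 + K_a γ' × 3.8 = 25.76 kPa.
P₁ (0–1.8 m) = ½×11.77×1.8 = 10.59. P₂ (1.8–5.6 m) = ½(11.77+25.76)×3.8 = 71.31.
P_w = ½ γ_w h₂² = 0.5×9.81×3.8² = 70.83. Total = 10.59+71.31+70.83 = 152.7 kN/m.

153 kN/m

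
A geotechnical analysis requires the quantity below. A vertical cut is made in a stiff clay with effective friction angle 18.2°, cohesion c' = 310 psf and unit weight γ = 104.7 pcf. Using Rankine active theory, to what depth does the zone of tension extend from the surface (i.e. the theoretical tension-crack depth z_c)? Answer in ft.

K_a = tan²(45° − 18.2°/2) = 0.5240; √K_a = 0.7239.
The active pressure is zero where K_a γ z = 2c√K_a, so z_c = 2c/(γ√K_a) = 2×310/(104.7×0.7239) = 8.180 ft.

8.18 ft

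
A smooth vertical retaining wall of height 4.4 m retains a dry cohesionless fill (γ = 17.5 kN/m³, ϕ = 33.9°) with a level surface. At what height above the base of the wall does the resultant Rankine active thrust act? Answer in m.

K_a = 0.2839.
The pressure distribution is triangular, so the resultant acts at H/3 above the base = 4.4/3 = 1.467 m.

1.47 m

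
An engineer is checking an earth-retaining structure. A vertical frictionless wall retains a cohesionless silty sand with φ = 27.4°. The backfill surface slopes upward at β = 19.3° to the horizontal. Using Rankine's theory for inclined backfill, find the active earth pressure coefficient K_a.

0.466

K_a = cos β · (cos β − √(cos²β − cos²φ)) / (cos β + √(cos²β − cos²φ)).
cos β = 0.9438, cos φ = 0.8878, √(cos²β − cos²φ) = 0.3202.
K_a = 0.9438 × (0.9438 − 0.3202)/(0.9438 + 0.3202) = 0.4656.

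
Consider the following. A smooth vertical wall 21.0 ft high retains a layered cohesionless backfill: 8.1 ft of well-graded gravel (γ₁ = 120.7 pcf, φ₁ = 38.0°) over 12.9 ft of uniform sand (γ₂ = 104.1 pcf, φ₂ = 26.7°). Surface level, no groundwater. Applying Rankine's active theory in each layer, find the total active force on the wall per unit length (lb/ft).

9020 lb/ft

K_a1 = tan²(45°−38.0°/2) = 0.2379; K_a2 = tan²(45°−26.7°/2) = 0.3800.
Layer 1: σ at base = K_a1 γ₁ h₁ = 232.6 psf; P₁ = ½×232.6×8.1 = 941.9.
Layer 2: σ_v at top = γ₁h₁ = 977.7; σ_h top = K_a2×977.7 = 371.5; σ_h base = K_a2×(977.7+104.1×12.9) = 881.7.
P₂ = ½(371.5+881.7)×12.9 = 8083. Total P_a = 941.9+8083 = 9025 lb/ft.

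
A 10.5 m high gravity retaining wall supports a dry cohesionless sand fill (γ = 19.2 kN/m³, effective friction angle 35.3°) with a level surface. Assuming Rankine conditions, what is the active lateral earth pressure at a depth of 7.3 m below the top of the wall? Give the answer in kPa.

37.5 kPa

K_a = (1 − sin φ)/(1 + sin φ) = 0.2675.
σ_h = K_a γ z = 0.2675 × 19.2 × 7.3 = 37.50 kPa.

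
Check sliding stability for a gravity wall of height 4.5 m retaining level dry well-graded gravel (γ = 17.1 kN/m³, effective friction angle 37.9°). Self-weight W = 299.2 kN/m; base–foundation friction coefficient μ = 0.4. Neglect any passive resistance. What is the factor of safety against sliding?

K_a = tan²(45° − 37.9°/2) = 0.2389.
P_a = ½K_aγH² = 0.5×0.2389×17.1×4.5² = 41.37 kN/m, acting at H/3 = 1.500 m above the base.
FS_sliding = μW / P_a = 0.4×299.2 / 41.37 = 2.893.

2.89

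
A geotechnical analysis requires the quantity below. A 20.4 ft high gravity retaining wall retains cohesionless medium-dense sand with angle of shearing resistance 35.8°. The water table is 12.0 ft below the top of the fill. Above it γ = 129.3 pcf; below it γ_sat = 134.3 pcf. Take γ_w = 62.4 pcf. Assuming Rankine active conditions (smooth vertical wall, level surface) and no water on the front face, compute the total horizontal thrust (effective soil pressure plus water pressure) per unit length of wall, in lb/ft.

K_a = tan²(45° − φ/2) = 0.2619.
γ' = 134.3 − 62.4 = 71.90 pcf. Depth below WT = 8.4 ft.
σ'_h at WT = K_a γ d_w = 406.3 psf; at base = 406.3 + K_a γ' × 8.4 = 564.5 psf.
P₁ (0–12.0 ft) = ½×406.3×12.0 = 2438. P₂ (12.0–20.4 ft) = ½(406.3+564.5)×8.4 = 4077.
P_w = ½ γ_w h₂² = 0.5×62.4×8.4² = 2201. Total = 2438+4077+2201 = 8717 lb/ft.

8720 lb/ft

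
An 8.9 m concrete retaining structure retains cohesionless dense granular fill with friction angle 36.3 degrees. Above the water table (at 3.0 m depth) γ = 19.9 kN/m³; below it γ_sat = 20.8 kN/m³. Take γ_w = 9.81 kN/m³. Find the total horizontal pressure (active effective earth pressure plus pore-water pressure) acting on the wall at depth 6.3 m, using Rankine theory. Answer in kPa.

57.0 kPa

K_a = (1 − sin φ)/(1 + sin φ) = 0.2563.
γ' = 20.8 − 9.81 = 10.99 kN/m³.
Effective vertical stress at 6.3 m: σ'_v = 19.9×3.0 + 10.99×3.30 = 95.97 kPa.
σ'_h = K_a σ'_v = 0.2563 × 95.97 = 24.59 kPa; u = γ_w × 3.30 = 32.37 kPa.
Total σ_h = 24.59 + 32.37 = 56.97 kPa.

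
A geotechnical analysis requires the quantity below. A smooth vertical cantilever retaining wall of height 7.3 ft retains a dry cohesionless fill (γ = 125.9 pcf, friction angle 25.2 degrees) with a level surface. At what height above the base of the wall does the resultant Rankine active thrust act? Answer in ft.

2.43 ft

K_a = 0.4027.
The pressure distribution is triangular, so the resultant acts at H/3 above the base = 7.3/3 = 2.433 ft.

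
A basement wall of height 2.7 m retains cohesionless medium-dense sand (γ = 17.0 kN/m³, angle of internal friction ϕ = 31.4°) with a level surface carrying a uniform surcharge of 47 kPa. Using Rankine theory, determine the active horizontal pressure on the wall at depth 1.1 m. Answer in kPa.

K_a = (1 − sin φ)/(1 + sin φ) = 0.3149.
σ_v = γz + q = 17.0 × 1.1 + 47 = 65.70 kPa.
σ_h = K_a σ_v = 0.3149 × 65.70 = 20.69 kPa.

20.7 kPa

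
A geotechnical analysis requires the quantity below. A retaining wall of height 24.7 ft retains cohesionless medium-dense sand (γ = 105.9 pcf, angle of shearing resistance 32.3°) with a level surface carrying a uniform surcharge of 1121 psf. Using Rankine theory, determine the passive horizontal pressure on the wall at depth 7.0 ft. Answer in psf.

6140 psf

K_p = (1 + sin φ)/(1 − sin φ) = 3.295.
σ_v = γz + q = 105.9 × 7.0 + 1121 = 1862 psf.
σ_h = K_p σ_v = 3.295 × 1862 = 6136 psf.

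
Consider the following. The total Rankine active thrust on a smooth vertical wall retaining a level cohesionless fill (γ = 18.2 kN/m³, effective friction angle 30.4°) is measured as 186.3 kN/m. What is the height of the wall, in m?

K_a = 0.3280. P_a = ½ K_a γ H² ⇒ H = √(2P_a/(K_a γ)).
H = √(2×186.3/(0.3280×18.2)) = 7.900 m.

7.90 m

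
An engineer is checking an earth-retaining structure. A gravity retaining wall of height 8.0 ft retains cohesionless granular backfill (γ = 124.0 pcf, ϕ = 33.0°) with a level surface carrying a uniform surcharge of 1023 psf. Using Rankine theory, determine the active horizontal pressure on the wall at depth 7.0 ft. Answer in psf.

K_a = (1 − sin φ)/(1 + sin φ) = 0.2948.
σ_v = γz + q = 124.0 × 7.0 + 1023 = 1891 psf.
σ_h = K_a σ_v = 0.2948 × 1891 = 557.5 psf.

557 psf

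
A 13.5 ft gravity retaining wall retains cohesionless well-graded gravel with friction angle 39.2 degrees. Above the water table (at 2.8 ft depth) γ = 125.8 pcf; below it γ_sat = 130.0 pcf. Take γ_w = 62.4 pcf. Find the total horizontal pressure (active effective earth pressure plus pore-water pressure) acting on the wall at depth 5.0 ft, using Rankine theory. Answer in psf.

250 psf

K_a = (1 − sin φ)/(1 + sin φ) = 0.2255.
γ' = 130.0 − 62.4 = 67.60 pcf.
Effective vertical stress at 5.0 ft: σ'_v = 125.8×2.8 + 67.60×2.20 = 501.0 psf.
σ'_h = K_a σ'_v = 0.2255 × 501.0 = 113.0 psf; u = γ_w × 2.20 = 137.3 psf.
Total σ_h = 113.0 + 137.3 = 250.2 psf.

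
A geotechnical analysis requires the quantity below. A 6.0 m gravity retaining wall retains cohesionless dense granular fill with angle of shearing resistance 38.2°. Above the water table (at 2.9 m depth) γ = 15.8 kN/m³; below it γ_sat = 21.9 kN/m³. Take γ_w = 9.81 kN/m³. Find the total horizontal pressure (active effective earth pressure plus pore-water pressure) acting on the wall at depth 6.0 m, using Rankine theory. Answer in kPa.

K_a = (1 − sin φ)/(1 + sin φ) = 0.2358.
γ' = 21.9 − 9.81 = 12.09 kN/m³.
Effective vertical stress at 6.0 m: σ'_v = 15.8×2.9 + 12.09×3.10 = 83.30 kPa.
σ'_h = K_a σ'_v = 0.2358 × 83.30 = 19.64 kPa; u = γ_w × 3.10 = 30.41 kPa.
Total σ_h = 19.64 + 30.41 = 50.05 kPa.

50.1 kPa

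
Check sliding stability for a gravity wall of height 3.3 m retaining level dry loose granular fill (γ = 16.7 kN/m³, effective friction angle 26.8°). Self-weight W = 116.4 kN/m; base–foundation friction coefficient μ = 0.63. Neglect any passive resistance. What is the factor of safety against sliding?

K_a = tan²(45° − 26.8°/2) = 0.3785.
P_a = ½K_aγH² = 0.5×0.3785×16.7×3.3² = 34.42 kN/m, acting at H/3 = 1.100 m above the base.
FS_sliding = μW / P_a = 0.63×116.4 / 34.42 = 2.131.

2.13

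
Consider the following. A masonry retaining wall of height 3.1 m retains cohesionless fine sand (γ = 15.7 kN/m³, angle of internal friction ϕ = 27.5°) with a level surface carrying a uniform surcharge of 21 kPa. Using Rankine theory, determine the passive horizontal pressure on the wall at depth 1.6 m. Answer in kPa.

125 kPa

K_p = (1 + sin φ)/(1 − sin φ) = 2.716.
σ_v = γz + q = 15.7 × 1.6 + 21 = 46.12 kPa.
σ_h = K_p σ_v = 2.716 × 46.12 = 125.2 kPa.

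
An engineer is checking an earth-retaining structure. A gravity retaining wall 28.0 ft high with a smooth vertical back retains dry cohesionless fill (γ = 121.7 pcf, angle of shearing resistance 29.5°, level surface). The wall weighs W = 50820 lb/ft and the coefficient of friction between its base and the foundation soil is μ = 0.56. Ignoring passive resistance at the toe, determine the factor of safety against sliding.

K_a = tan²(45° − 29.5°/2) = 0.3401.
P_a = ½K_aγH² = 0.5×0.3401×121.7×28.0² = 16230 lb/ft, acting at H/3 = 9.333 ft above the base.
FS_sliding = μW / P_a = 0.56×50820 / 16230 = 1.754.

1.75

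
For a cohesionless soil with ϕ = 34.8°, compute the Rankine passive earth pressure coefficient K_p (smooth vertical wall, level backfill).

K_p = (1 + sin φ)/(1 − sin φ) = tan²(45° + 34.8°/2) = 3.659.

3.66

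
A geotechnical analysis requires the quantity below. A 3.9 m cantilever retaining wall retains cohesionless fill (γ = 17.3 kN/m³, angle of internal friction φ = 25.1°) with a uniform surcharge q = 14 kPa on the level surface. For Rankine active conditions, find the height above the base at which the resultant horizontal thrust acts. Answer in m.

1.49 m

K_a = 0.4043.
Triangular part P₁ = ½K_aγH² = 53.19 at H/3 = 1.300 m; rectangular part P₂ = K_a q H = 22.07 at H/2 = 1.950 m.
ȳ = (P₁·1.300 + P₂·1.950)/(P₁+P₂) = 1.491 m.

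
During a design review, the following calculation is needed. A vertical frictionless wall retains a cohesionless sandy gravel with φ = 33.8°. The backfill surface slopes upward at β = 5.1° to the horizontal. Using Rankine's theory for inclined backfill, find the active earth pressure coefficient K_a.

K_a = cos β · (cos β − √(cos²β − cos²φ)) / (cos β + √(cos²β − cos²φ)).
cos β = 0.9960, cos φ = 0.8310, √(cos²β − cos²φ) = 0.5491.
K_a = 0.9960 × (0.9960 − 0.5491)/(0.9960 + 0.5491) = 0.2881.

0.288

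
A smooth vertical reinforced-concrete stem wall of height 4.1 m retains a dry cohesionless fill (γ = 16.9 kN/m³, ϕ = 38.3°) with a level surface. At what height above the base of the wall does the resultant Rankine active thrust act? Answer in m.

1.37 m

K_a = 0.2347.
The pressure distribution is triangular, so the resultant acts at H/3 above the base = 4.1/3 = 1.367 m.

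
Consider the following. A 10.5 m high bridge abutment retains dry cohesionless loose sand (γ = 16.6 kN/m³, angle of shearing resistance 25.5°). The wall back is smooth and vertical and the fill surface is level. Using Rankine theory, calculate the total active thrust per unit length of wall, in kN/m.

K_a = tan²(45° − φ/2) = 0.3981.
P_a = ½ K_a γ H² = 0.5 × 0.3981 × 16.6 × 10.5² = 364.3 kN/m.

364 kN/m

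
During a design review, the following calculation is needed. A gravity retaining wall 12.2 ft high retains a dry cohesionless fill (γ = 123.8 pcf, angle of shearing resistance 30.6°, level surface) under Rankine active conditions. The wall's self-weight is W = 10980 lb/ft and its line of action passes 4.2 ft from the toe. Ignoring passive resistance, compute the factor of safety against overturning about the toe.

K_a = tan²(45° − 30.6°/2) = 0.3253.
P_a = ½K_aγH² = 0.5×0.3253×123.8×12.2² = 2997 lb/ft, acting at H/3 = 4.067 ft above the base.
Overturning moment M_o = P_a × H/3 = 2997 × 4.067 = 12190.
Resisting moment M_r = W × 4.2 = 10980 × 4.2 = 46120.
FS_overturning = M_r/M_o = 46120/12190 = 3.783.

3.78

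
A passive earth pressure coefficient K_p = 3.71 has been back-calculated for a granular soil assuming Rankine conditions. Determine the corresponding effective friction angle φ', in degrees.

35.1°

K_p = (1+sin φ)/(1−sin φ) ⇒ sin φ = (K_p − 1)/(K_p + 1) = 0.5754.
φ = arcsin(0.5754) = 35.13°.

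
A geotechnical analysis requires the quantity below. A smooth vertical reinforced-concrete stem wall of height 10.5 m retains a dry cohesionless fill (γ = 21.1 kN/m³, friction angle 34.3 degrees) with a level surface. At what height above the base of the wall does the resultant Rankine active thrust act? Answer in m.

K_a = 0.2792.
The pressure distribution is triangular, so the resultant acts at H/3 above the base = 10.5/3 = 3.500 m.

3.50 m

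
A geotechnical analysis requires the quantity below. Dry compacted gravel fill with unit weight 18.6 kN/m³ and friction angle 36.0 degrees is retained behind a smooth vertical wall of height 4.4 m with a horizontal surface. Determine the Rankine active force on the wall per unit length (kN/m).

46.7 kN/m

K_a = tan²(45° − φ/2) = 0.2596.
P_a = ½ K_a γ H² = 0.5 × 0.2596 × 18.6 × 4.4² = 46.74 kN/m.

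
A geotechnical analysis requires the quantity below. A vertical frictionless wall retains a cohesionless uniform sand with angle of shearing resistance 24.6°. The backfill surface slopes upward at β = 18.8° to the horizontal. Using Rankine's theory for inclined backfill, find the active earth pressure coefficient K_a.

K_a = cos β · (cos β − √(cos²β − cos²φ)) / (cos β + √(cos²β − cos²φ)).
cos β = 0.9466, cos φ = 0.9092, √(cos²β − cos²φ) = 0.2635.
K_a = 0.9466 × (0.9466 − 0.2635)/(0.9466 + 0.2635) = 0.5344.

0.534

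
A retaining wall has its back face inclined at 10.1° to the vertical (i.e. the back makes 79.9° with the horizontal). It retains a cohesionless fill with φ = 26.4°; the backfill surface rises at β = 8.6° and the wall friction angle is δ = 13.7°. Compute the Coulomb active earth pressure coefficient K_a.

0.485

K_a = sin²(α+φ) / [sin²α · sin(α−δ) · (1 + √{sin(φ+δ)sin(φ−β) / (sin(α−δ)sin(α+β))})²].
With α = 79.9°, φ = 26.4°, δ = 13.7°, β = 8.6°: K_a = 0.4847.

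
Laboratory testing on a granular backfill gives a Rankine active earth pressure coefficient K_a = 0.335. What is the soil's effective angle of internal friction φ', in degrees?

K_a = tan²(45° − φ/2) ⇒ 45° − φ/2 = arctan(√0.335) = 30.06°.
φ = 2(45° − 30.06°) = 29.88°.

29.9°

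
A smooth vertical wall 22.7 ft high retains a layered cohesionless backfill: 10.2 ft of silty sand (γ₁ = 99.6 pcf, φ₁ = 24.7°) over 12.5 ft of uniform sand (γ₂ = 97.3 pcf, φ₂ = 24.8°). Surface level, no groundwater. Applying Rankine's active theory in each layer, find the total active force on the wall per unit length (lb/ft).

K_a1 = tan²(45°−24.7°/2) = 0.4106; K_a2 = tan²(45°−24.8°/2) = 0.4090.
Layer 1: σ at base = K_a1 γ₁ h₁ = 417.1 psf; P₁ = ½×417.1×10.2 = 2127.
Layer 2: σ_v at top = γ₁h₁ = 1016; σ_h top = K_a2×1016 = 415.5; σ_h base = K_a2×(1016+97.3×12.5) = 912.9.
P₂ = ½(415.5+912.9)×12.5 = 8303. Total P_a = 2127+8303 = 10430 lb/ft.

10400 lb/ft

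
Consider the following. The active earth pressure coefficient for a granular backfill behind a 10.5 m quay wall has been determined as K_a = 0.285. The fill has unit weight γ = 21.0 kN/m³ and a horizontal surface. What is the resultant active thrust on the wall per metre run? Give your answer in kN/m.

330 kN/m

P = ½ K_a γ H² = 0.5 × 0.285 × 21.0 × 10.5² = 329.9 kN/m.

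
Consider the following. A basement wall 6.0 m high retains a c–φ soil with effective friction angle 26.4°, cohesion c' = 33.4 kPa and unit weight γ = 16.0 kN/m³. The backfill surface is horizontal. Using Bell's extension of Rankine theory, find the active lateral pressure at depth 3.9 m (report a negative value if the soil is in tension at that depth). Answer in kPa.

K_a = (1 − sin φ)/(1 + sin φ) = 0.3844.
σ_a = K_a γ z − 2c√K_a = 0.3844×16.0×3.9 − 2×33.4×0.6200 = -17.43 kPa.

-17.4 kPa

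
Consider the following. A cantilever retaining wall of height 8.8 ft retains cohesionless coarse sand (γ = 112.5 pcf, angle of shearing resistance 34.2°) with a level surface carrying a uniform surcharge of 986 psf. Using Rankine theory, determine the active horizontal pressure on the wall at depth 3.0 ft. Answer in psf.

371 psf

K_a = (1 − sin φ)/(1 + sin φ) = 0.2803.
σ_v = γz + q = 112.5 × 3.0 + 986 = 1324 psf.
σ_h = K_a σ_v = 0.2803 × 1324 = 371.0 psf.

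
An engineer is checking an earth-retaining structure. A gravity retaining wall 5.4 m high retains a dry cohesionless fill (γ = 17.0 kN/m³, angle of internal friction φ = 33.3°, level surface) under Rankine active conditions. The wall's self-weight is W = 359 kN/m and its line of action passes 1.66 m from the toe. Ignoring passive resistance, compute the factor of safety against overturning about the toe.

K_a = tan²(45° − 33.3°/2) = 0.2911.
P_a = ½K_aγH² = 0.5×0.2911×17.0×5.4² = 72.16 kN/m, acting at H/3 = 1.800 m above the base.
Overturning moment M_o = P_a × H/3 = 72.16 × 1.800 = 129.9.
Resisting moment M_r = W × 1.66 = 359 × 1.66 = 595.9.
FS_overturning = M_r/M_o = 595.9/129.9 = 4.588.

4.59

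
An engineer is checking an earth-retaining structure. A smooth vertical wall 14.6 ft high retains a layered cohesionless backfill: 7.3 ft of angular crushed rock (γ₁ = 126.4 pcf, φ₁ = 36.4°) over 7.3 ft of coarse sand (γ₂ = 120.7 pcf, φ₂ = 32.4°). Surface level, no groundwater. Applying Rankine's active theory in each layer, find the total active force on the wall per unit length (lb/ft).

3870 lb/ft

K_a1 = tan²(45°−36.4°/2) = 0.2552; K_a2 = tan²(45°−32.4°/2) = 0.3022.
Layer 1: σ at base = K_a1 γ₁ h₁ = 235.4 psf; P₁ = ½×235.4×7.3 = 859.4.
Layer 2: σ_v at top = γ₁h₁ = 922.7; σ_h top = K_a2×922.7 = 278.9; σ_h base = K_a2×(922.7+120.7×7.3) = 545.2.
P₂ = ½(278.9+545.2)×7.3 = 3008. Total P_a = 859.4+3008 = 3867 lb/ft.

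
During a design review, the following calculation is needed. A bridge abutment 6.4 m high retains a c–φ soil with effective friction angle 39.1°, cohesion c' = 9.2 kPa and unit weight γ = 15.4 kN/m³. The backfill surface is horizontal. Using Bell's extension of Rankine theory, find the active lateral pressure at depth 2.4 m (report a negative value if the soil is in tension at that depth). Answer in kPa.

-0.386 kPa

K_a = (1 − sin φ)/(1 + sin φ) = 0.2265.
σ_a = K_a γ z − 2c√K_a = 0.2265×15.4×2.4 − 2×9.2×0.4759 = -0.3857 kPa.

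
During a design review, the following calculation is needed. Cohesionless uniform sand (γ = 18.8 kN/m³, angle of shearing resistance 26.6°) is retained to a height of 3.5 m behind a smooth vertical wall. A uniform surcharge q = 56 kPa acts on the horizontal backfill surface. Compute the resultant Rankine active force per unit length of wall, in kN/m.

K_a = tan²(45° − φ/2) = 0.3814.
Soil triangle: ½ K_a γ H² = 0.5×0.3814×18.8×3.5² = 43.92 kN/m.
Surcharge rectangle: K_a q H = 0.3814×56×3.5 = 74.76 kN/m.
Total = 43.92 + 74.76 = 118.7 kN/m.

119 kN/m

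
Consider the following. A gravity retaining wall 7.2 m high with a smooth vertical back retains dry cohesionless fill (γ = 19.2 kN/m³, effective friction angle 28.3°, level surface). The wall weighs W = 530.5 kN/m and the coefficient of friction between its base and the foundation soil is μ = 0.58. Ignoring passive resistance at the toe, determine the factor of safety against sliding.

K_a = tan²(45° − 28.3°/2) = 0.3568.
P_a = ½K_aγH² = 0.5×0.3568×19.2×7.2² = 177.6 kN/m, acting at H/3 = 2.400 m above the base.
FS_sliding = μW / P_a = 0.58×530.5 / 177.6 = 1.733.

1.73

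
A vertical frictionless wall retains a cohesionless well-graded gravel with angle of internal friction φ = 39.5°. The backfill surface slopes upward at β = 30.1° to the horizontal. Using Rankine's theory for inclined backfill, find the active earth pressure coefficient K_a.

K_a = cos β · (cos β − √(cos²β − cos²φ)) / (cos β + √(cos²β − cos²φ)).
cos β = 0.8652, cos φ = 0.7716, √(cos²β − cos²φ) = 0.3913.
K_a = 0.8652 × (0.8652 − 0.3913)/(0.8652 + 0.3913) = 0.3263.

0.326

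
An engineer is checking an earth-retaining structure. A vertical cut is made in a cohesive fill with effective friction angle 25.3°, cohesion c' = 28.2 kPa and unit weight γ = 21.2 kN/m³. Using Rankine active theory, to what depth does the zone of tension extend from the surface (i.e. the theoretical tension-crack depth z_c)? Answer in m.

K_a = tan²(45° − 25.3°/2) = 0.4012; √K_a = 0.6334.
The active pressure is zero where K_a γ z = 2c√K_a, so z_c = 2c/(γ√K_a) = 2×28.2/(21.2×0.6334) = 4.200 m.

4.20 m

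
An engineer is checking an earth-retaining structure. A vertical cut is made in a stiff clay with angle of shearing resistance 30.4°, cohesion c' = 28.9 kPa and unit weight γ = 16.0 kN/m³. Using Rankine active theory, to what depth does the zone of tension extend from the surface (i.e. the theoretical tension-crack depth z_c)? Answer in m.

6.31 m

K_a = tan²(45° − 30.4°/2) = 0.3280; √K_a = 0.5727.
The active pressure is zero where K_a γ z = 2c√K_a, so z_c = 2c/(γ√K_a) = 2×28.9/(16.0×0.5727) = 6.308 m.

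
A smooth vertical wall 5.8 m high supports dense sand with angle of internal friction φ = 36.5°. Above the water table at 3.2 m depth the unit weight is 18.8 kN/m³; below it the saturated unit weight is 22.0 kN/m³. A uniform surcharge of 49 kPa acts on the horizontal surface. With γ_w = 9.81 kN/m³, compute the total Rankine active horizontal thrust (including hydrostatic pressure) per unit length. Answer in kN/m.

180 kN/m

K_a = tan²(45° − φ/2) = 0.2541.
γ' = 22.0 − 9.81 = 12.19 kN/m³. h₂ = H − d_w = 2.6 m.
σ'_h: at surface K_a·q = 12.45; at WT K_a(q+γd_w) = 27.73; at base K_a(q+γd_w+γ'h₂) = 35.79 kPa.
P₁ = ½(12.45+27.73)×3.2 = 64.29; P₂ = ½(27.73+35.79)×2.6 = 82.57; P_w = ½γ_w h₂² = 33.16.
Total = 64.29+82.57+33.16 = 180.0 kN/m.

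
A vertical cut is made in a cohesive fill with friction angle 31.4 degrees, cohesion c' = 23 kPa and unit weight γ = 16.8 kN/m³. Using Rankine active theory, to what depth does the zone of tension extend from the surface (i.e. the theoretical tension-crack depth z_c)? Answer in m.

4.88 m

K_a = tan²(45° − 31.4°/2) = 0.3149; √K_a = 0.5612.
The active pressure is zero where K_a γ z = 2c√K_a, so z_c = 2c/(γ√K_a) = 2×23/(16.8×0.5612) = 4.879 m.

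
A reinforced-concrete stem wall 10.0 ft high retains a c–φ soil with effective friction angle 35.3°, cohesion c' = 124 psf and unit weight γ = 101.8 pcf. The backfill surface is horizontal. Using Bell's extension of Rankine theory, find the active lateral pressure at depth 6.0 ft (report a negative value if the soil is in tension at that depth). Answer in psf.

35.1 psf

K_a = (1 − sin φ)/(1 + sin φ) = 0.2675.
σ_a = K_a γ z − 2c√K_a = 0.2675×101.8×6.0 − 2×124×0.5172 = 35.14 psf.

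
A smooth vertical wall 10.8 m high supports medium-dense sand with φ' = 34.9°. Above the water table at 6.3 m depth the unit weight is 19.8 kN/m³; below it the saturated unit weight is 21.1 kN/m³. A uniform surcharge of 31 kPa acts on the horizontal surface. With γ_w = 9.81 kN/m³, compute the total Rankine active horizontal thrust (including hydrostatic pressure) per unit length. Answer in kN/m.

K_a = tan²(45° − φ/2) = 0.2721.
γ' = 21.1 − 9.81 = 11.29 kN/m³. h₂ = H − d_w = 4.5 m.
σ'_h: at surface K_a·q = 8.437; at WT K_a(q+γd_w) = 42.38; at base K_a(q+γd_w+γ'h₂) = 56.21 kPa.
P₁ = ½(8.437+42.38)×6.3 = 160.1; P₂ = ½(42.38+56.21)×4.5 = 221.8; P_w = ½γ_w h₂² = 99.33.
Total = 160.1+221.8+99.33 = 481.2 kN/m.

481 kN/m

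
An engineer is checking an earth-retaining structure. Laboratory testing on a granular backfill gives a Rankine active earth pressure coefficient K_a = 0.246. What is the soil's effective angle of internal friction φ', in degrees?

K_a = tan²(45° − φ/2) ⇒ 45° − φ/2 = arctan(√0.246) = 26.38°.
φ = 2(45° − 26.38°) = 37.24°.

37.2°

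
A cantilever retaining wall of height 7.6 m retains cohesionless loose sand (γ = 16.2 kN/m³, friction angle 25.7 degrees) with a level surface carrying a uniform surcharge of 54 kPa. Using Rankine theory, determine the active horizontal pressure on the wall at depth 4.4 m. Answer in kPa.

K_a = (1 − sin φ)/(1 + sin φ) = 0.3950.
σ_v = γz + q = 16.2 × 4.4 + 54 = 125.3 kPa.
σ_h = K_a σ_v = 0.3950 × 125.3 = 49.49 kPa.

49.5 kPa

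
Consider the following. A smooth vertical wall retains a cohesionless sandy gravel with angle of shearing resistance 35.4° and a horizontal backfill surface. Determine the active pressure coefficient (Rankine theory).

0.266

K_a = tan²(45° − φ/2) = tan²(27.30°) = 0.2664.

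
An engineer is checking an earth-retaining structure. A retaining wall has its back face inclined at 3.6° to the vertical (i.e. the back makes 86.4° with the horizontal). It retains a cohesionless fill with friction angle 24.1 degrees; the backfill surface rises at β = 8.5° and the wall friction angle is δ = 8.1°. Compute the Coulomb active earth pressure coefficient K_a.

0.470

K_a = sin²(α+φ) / [sin²α · sin(α−δ) · (1 + √{sin(φ+δ)sin(φ−β) / (sin(α−δ)sin(α+β))})²].
With α = 86.4°, φ = 24.1°, δ = 8.1°, β = 8.5°: K_a = 0.4701.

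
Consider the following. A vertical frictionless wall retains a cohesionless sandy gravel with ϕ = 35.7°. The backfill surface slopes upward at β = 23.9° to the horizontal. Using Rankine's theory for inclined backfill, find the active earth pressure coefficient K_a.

0.339

K_a = cos β · (cos β − √(cos²β − cos²φ)) / (cos β + √(cos²β − cos²φ)).
cos β = 0.9143, cos φ = 0.8121, √(cos²β − cos²φ) = 0.4200.
K_a = 0.9143 × (0.9143 − 0.4200)/(0.9143 + 0.4200) = 0.3387.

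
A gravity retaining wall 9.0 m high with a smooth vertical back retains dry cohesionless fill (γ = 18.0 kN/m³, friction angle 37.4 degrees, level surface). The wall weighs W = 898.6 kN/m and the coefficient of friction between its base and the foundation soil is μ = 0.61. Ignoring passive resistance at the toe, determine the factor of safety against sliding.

K_a = tan²(45° − 37.4°/2) = 0.2443.
P_a = ½K_aγH² = 0.5×0.2443×18.0×9.0² = 178.1 kN/m, acting at H/3 = 3.000 m above the base.
FS_sliding = μW / P_a = 0.61×898.6 / 178.1 = 3.078.

3.08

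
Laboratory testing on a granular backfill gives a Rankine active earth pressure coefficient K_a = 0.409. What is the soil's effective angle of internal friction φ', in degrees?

24.8°

K_a = tan²(45° − φ/2) ⇒ 45° − φ/2 = arctan(√0.409) = 32.60°.
φ = 2(45° − 32.60°) = 24.80°.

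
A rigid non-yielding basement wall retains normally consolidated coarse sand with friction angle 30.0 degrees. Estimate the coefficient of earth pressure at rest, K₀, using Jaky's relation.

0.500

K₀ = 1 − sin φ' = 1 − sin 30.0° = 0.5000.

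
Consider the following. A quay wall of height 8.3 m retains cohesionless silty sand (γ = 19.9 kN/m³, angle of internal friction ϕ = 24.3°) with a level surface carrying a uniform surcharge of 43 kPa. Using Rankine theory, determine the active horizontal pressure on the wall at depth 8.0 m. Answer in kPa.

84.3 kPa

K_a = (1 − sin φ)/(1 + sin φ) = 0.4169.
σ_v = γz + q = 19.9 × 8.0 + 43 = 202.2 kPa.
σ_h = K_a σ_v = 0.4169 × 202.2 = 84.30 kPa.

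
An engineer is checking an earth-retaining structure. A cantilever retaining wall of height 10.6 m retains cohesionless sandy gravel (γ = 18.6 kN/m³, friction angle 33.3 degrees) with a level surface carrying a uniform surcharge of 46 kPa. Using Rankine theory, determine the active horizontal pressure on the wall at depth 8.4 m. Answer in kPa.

58.9 kPa

K_a = (1 − sin φ)/(1 + sin φ) = 0.2911.
σ_v = γz + q = 18.6 × 8.4 + 46 = 202.2 kPa.
σ_h = K_a σ_v = 0.2911 × 202.2 = 58.88 kPa.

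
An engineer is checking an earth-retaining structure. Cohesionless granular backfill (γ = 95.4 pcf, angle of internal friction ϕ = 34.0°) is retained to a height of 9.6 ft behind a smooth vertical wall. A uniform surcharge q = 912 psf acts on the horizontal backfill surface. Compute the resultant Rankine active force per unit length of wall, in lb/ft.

K_a = tan²(45° − φ/2) = 0.2827.
Soil triangle: ½ K_a γ H² = 0.5×0.2827×95.4×9.6² = 1243 lb/ft.
Surcharge rectangle: K_a q H = 0.2827×912×9.6 = 2475 lb/ft.
Total = 1243 + 2475 = 3718 lb/ft.

3720 lb/ft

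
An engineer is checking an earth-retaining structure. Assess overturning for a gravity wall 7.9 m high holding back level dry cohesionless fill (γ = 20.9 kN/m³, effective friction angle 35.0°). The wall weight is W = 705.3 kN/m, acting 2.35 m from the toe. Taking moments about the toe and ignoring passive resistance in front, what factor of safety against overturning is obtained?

3.56

K_a = tan²(45° − 35.0°/2) = 0.2710.
P_a = ½K_aγH² = 0.5×0.2710×20.9×7.9² = 176.7 kN/m, acting at H/3 = 2.633 m above the base.
Overturning moment M_o = P_a × H/3 = 176.7 × 2.633 = 465.4.
Resisting moment M_r = W × 2.35 = 705.3 × 2.35 = 1657.
FS_overturning = M_r/M_o = 1657/465.4 = 3.561.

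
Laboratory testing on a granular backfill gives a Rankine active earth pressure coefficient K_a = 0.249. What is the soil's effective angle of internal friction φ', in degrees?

37.0°

K_a = tan²(45° − φ/2) ⇒ 45° − φ/2 = arctan(√0.249) = 26.52°.
φ = 2(45° − 26.52°) = 36.96°.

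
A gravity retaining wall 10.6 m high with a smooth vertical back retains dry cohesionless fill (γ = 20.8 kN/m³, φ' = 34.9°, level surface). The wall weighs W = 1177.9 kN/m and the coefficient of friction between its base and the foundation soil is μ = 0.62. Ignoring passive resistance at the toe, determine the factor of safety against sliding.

2.30

K_a = tan²(45° − 34.9°/2) = 0.2721.
P_a = ½K_aγH² = 0.5×0.2721×20.8×10.6² = 318.0 kN/m, acting at H/3 = 3.533 m above the base.
FS_sliding = μW / P_a = 0.62×1177.9 / 318.0 = 2.296.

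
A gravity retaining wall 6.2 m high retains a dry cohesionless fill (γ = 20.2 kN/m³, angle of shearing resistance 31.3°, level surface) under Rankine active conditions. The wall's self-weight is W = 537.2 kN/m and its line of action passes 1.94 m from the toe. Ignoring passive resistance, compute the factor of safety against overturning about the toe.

K_a = tan²(45° − 31.3°/2) = 0.3162.
P_a = ½K_aγH² = 0.5×0.3162×20.2×6.2² = 122.8 kN/m, acting at H/3 = 2.067 m above the base.
Overturning moment M_o = P_a × H/3 = 122.8 × 2.067 = 253.7.
Resisting moment M_r = W × 1.94 = 537.2 × 1.94 = 1042.
FS_overturning = M_r/M_o = 1042/253.7 = 4.108.

4.11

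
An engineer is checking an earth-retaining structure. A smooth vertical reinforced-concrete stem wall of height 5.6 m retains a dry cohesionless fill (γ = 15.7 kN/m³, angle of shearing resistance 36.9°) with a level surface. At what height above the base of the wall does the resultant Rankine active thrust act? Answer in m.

K_a = 0.2497.
The pressure distribution is triangular, so the resultant acts at H/3 above the base = 5.6/3 = 1.867 m.

1.87 m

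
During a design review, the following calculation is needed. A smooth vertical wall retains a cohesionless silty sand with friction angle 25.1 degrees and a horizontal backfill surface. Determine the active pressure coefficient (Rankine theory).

0.404

K_a = (1 − sin φ)/(1 + sin φ) = (1 − sin 25.1°)/(1 + sin 25.1°) = 0.4043.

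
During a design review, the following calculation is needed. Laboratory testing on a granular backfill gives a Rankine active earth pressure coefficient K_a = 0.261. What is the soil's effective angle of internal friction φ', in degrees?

35.9°

K_a = tan²(45° − φ/2) ⇒ 45° − φ/2 = arctan(√0.261) = 27.06°.
φ = 2(45° − 27.06°) = 35.88°.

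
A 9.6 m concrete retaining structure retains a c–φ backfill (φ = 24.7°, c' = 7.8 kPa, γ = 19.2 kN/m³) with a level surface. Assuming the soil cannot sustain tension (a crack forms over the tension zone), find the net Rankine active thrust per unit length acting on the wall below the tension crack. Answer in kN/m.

K_a = 0.4106; √K_a = 0.6408.
Tension-crack depth z_c = 2c/(γ√K_a) = 2×7.8/(19.2×0.6408) = 1.268 m.
σ_a at base = K_a γ H − 2c√K_a = 0.4106×19.2×9.6 − 2×7.8×0.6408 = 65.68 kPa.
P_a = ½ × 65.68 × (H − z_c) = 0.5×65.68×8.332 = 273.6 kN/m.

274 kN/m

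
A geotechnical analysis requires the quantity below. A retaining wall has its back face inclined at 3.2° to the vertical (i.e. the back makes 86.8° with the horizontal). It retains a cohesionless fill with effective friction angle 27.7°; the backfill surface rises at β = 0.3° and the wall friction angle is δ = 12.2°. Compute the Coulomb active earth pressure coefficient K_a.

0.357

K_a = sin²(α+φ) / [sin²α · sin(α−δ) · (1 + √{sin(φ+δ)sin(φ−β) / (sin(α−δ)sin(α+β))})²].
With α = 86.8°, φ = 27.7°, δ = 12.2°, β = 0.3°: K_a = 0.3569.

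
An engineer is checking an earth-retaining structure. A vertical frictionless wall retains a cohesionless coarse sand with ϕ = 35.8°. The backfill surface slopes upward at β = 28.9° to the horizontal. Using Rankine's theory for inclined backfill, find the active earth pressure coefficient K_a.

0.397

K_a = cos β · (cos β − √(cos²β − cos²φ)) / (cos β + √(cos²β − cos²φ)).
cos β = 0.8755, cos φ = 0.8111, √(cos²β − cos²φ) = 0.3296.
K_a = 0.8755 × (0.8755 − 0.3296)/(0.8755 + 0.3296) = 0.3966.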